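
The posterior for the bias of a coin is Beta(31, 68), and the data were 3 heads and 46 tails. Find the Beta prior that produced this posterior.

Beta(28, 22)

Under Beta–binomial conjugacy the posterior parameters are (a+s, b+f).
Subtract the data counts: 31−3=28, 68−46=22.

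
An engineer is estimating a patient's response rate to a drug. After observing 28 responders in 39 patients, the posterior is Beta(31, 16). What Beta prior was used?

Beta(3, 5)

Under Beta–binomial conjugacy the posterior parameters are (α+s, β+f).
Subtract the data counts: 31−28=3, 16−11=5.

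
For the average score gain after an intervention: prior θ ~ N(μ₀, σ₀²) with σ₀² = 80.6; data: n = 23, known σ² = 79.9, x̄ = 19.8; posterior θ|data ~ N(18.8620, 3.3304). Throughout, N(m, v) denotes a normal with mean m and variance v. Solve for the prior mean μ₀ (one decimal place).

μ₀ = -2.9

With known observation variance, the Normal–Normal posterior has precision τ_n = τ₀ + n/σ² and mean μ_n = (τ₀μ₀ + (n/σ²)x̄)/τ_n.
Here τ₀ = 1/80.6 = 0.012407 and τ_data = 23/79.9 = 0.287860, so τ_n = 0.300267.
Rearranging for μ₀: μ₀ = (μ_n·τ_n − τ_data·x̄)/τ₀ = (18.8620·0.300267 − 0.287860·19.8) / 0.012407 = -0.035992/0.012407 ≈ -2.9.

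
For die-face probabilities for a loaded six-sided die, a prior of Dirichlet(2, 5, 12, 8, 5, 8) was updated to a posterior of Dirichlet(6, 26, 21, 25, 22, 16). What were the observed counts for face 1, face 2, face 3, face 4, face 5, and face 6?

counts (4, 21, 9, 17, 17, 8)

For a Dirichlet(α) prior with multinomial counts c, the posterior is Dirichlet(α + c) componentwise.
Counts are posterior − prior componentwise: 6−2=4, 26−5=21, 21−12=9, 25−8=17, 22−5=17, 16−8=8.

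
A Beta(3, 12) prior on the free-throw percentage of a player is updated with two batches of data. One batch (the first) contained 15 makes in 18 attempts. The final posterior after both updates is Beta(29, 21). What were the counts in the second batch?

Because Beta–binomial updating is additive in the counts, the combined data contributed (α_post−α_prior, β_post−β_prior) successes and failures.
Total across both batches: 29−3=26 makes, 21−12=9 misses.
Subtract the first batch: 26−15=11 makes and 9−3=6 misses.

11 makes and 6 misses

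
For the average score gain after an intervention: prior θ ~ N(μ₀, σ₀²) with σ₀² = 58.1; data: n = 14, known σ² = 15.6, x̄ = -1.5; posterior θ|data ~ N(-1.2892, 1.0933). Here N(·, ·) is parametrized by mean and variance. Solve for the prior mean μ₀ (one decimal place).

The posterior mean is a precision-weighted average: μ_n = (τ₀μ₀ + τ_data·x̄)/(τ₀+τ_data), with τ₀=1/σ₀² and τ_data=n/σ².
Here τ₀ = 1/58.1 = 0.017212 and τ_data = 14/15.6 = 0.897436, so τ_n = 0.914648.
Rearranging for μ₀: μ₀ = (μ_n·τ_n − τ_data·x̄)/τ₀ = (-1.2892·0.914648 − 0.897436·-1.5) / 0.017212 = 0.166990/0.017212 ≈ 9.7.

μ₀ = 9.7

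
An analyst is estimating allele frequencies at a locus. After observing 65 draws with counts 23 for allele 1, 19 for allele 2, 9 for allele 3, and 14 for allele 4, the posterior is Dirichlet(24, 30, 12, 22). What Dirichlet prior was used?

For a Dirichlet(α) prior with multinomial counts c, the posterior is Dirichlet(α + c) componentwise.
Subtract each count from the matching posterior parameter: 24−23=1, 30−19=11, 12−9=3, 22−14=8.

Dirichlet(1, 11, 3, 8)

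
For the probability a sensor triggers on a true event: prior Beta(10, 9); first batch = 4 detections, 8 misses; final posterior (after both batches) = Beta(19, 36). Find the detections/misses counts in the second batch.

Because Beta–binomial updating is additive in the counts, the combined data contributed (α_post−α_prior, β_post−β_prior) successes and failures.
Total across both batches: 19−10=9 detections, 36−9=27 misses.
Subtract the first batch: 9−4=5 detections and 27−8=19 misses.

5 detections and 19 misses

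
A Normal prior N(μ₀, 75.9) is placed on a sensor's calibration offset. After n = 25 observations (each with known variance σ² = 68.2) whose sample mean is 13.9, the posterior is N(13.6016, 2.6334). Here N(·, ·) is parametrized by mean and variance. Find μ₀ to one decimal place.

With known observation variance, the Normal–Normal posterior has precision τ_n = τ₀ + n/σ² and mean μ_n = (τ₀μ₀ + (n/σ²)x̄)/τ_n.
Here τ₀ = 1/75.9 = 0.013175 and τ_data = 25/68.2 = 0.366569, so τ_n = 0.379744.
Rearranging for μ₀: μ₀ = (μ_n·τ_n − τ_data·x̄)/τ₀ = (13.6016·0.379744 − 0.366569·13.9) / 0.013175 = 0.069817/0.013175 ≈ 5.3.

μ₀ = 5.3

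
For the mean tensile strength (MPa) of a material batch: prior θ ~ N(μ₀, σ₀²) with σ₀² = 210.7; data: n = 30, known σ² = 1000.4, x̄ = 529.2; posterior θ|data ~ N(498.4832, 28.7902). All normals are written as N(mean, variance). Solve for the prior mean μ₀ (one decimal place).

The posterior mean is a precision-weighted average: μ_n = (τ₀μ₀ + τ_data·x̄)/(τ₀+τ_data), with τ₀=1/σ₀² and τ_data=n/σ².
Here τ₀ = 1/210.7 = 0.004746 and τ_data = 30/1000.4 = 0.029988, so τ_n = 0.034734.
Rearranging for μ₀: μ₀ = (μ_n·τ_n − τ_data·x̄)/τ₀ = (498.4832·0.034734 − 0.029988·529.2) / 0.004746 = 1.444666/0.004746 ≈ 304.4.

μ₀ = 304.4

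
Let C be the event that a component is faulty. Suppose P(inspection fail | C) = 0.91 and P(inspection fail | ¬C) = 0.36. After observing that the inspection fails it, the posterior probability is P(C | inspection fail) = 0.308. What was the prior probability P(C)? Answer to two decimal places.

P(C) = 0.15

In odds form, posterior odds = prior odds × likelihood ratio, so prior odds = posterior odds ÷ LR.
Posterior odds = 0.308/(1−0.308) = 0.4451. LR = 0.91/0.36 = 2.5278.
Prior odds = 0.4451/2.5278 = 0.1761, so P(C) = 0.1761/(1+0.1761) ≈ 0.15.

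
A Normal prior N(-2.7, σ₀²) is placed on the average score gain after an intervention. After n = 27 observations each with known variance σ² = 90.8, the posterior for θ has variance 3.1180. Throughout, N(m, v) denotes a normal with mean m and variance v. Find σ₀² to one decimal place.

For the Normal–Normal model with known σ², precisions add: τ_n = τ₀ + n/σ².
So 1/σ₀² = 1/3.1180 − 27/90.8 = 0.320718 − 0.297357 = 0.023361.
Hence σ₀² = 1/0.023361 ≈ 42.8.

σ₀² = 42.8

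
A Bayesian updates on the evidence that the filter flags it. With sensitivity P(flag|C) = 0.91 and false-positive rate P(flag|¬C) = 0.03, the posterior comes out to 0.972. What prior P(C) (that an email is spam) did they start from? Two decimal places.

In odds form, posterior odds = prior odds × likelihood ratio, so prior odds = posterior odds ÷ LR.
Posterior odds = 0.972/(1−0.972) = 34.7143. LR = 0.91/0.03 = 30.3333.
Prior odds = 34.7143/30.3333 = 1.1444, so P(C) = 1.1444/(1+1.1444) ≈ 0.53.

P(C) = 0.53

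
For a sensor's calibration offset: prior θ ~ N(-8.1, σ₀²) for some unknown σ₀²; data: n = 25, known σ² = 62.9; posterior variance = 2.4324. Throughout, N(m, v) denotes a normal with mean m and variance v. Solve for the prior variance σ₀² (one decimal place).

Posterior precision equals prior precision plus data precision: 1/σ_n² = 1/σ₀² + n/σ².
So 1/σ₀² = 1/2.4324 − 25/62.9 = 0.411117 − 0.397456 = 0.013661.
Hence σ₀² = 1/0.013661 ≈ 73.2.

σ₀² = 73.2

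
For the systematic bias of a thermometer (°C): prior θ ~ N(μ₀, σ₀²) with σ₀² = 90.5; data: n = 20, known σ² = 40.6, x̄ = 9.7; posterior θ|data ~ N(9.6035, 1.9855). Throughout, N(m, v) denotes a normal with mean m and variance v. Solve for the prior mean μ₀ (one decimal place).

The posterior mean is a precision-weighted average: μ_n = (τ₀μ₀ + τ_data·x̄)/(τ₀+τ_data), with τ₀=1/σ₀² and τ_data=n/σ².
Here τ₀ = 1/90.5 = 0.011050 and τ_data = 20/40.6 = 0.492611, so τ_n = 0.503661.
Rearranging for μ₀: μ₀ = (μ_n·τ_n − τ_data·x̄)/τ₀ = (9.6035·0.503661 − 0.492611·9.7) / 0.011050 = 0.058582/0.011050 ≈ 5.3.

μ₀ = 5.3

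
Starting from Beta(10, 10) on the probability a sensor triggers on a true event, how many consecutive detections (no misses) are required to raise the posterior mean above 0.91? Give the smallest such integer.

After k detections and 0 misses the posterior is Beta(10+k, 10), with mean (10+k)/(10+10+k).
Set (10+k)/(20+k) > 0.91 and solve: k > (0.91·20 − 10)/(1 − 0.91) = 91.111.
The smallest integer exceeding 91.111 is 92.

k = 92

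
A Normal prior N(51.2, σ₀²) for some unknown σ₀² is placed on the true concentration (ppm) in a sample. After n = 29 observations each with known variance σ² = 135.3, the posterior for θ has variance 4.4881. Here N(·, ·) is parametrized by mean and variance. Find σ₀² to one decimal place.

σ₀² = 118.0

Posterior precision equals prior precision plus data precision: 1/σ_n² = 1/σ₀² + n/σ².
So 1/σ₀² = 1/4.4881 − 29/135.3 = 0.222811 − 0.214339 = 0.008472.
Hence σ₀² = 1/0.008472 ≈ 118.0.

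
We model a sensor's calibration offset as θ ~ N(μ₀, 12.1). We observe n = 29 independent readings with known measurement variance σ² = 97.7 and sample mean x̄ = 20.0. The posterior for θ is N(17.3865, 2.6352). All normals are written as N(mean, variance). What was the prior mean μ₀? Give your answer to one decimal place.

μ₀ = 8.0

With known observation variance, the Normal–Normal posterior has precision τ_n = τ₀ + n/σ² and mean μ_n = (τ₀μ₀ + (n/σ²)x̄)/τ_n.
Here τ₀ = 1/12.1 = 0.082645 and τ_data = 29/97.7 = 0.296827, so τ_n = 0.379472.
Rearranging for μ₀: μ₀ = (μ_n·τ_n − τ_data·x̄)/τ₀ = (17.3865·0.379472 − 0.296827·20.0) / 0.082645 = 0.661150/0.082645 ≈ 8.0.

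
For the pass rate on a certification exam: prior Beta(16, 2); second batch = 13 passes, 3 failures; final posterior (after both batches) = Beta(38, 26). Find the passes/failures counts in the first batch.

9 passes and 21 failures

Sequential conjugate updates are equivalent to a single update on the pooled data, so total successes = posterior α − prior α and total failures = posterior β − prior β.
Total across both batches: 38−16=22 passes, 26−2=24 failures.
Subtract the second batch: 22−13=9 passes and 24−3=21 failures.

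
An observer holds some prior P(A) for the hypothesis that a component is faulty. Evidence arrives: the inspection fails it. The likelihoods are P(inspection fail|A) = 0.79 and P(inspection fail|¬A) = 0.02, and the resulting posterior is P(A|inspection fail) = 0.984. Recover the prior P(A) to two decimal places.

P(A) = 0.61

Bayes' rule in odds form gives O(A|E) = O(A)·[P(E|A)/P(E|¬A)], hence O(A) = O(A|E)/LR.
Posterior odds = 0.984/(1−0.984) = 61.5000. LR = 0.79/0.02 = 39.5000.
Prior odds = 61.5000/39.5000 = 1.5570, so P(A) = 1.5570/(1+1.5570) ≈ 0.61.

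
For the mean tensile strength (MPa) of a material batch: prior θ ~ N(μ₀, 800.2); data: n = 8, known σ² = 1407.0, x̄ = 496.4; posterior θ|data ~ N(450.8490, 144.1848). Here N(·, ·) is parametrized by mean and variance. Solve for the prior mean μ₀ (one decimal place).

μ₀ = 243.6

The posterior mean is a precision-weighted average: μ_n = (τ₀μ₀ + τ_data·x̄)/(τ₀+τ_data), with τ₀=1/σ₀² and τ_data=n/σ².
Here τ₀ = 1/800.2 = 0.001250 and τ_data = 8/1407.0 = 0.005686, so τ_n = 0.006936.
Rearranging for μ₀: μ₀ = (μ_n·τ_n − τ_data·x̄)/τ₀ = (450.8490·0.006936 − 0.005686·496.4) / 0.001250 = 0.304558/0.001250 ≈ 243.6.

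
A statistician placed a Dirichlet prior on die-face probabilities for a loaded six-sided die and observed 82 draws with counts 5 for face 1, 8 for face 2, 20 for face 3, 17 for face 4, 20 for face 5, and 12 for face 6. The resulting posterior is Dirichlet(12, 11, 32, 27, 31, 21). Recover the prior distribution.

For a Dirichlet(α) prior with multinomial counts c, the posterior is Dirichlet(α + c) componentwise.
Subtract each count from the matching posterior parameter: 12−5=7, 11−8=3, 32−20=12, 27−17=10, 31−20=11, 21−12=9.

Dirichlet(7, 3, 12, 10, 11, 9)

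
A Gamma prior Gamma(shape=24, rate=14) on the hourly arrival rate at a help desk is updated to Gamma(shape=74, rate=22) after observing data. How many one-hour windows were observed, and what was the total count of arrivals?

n = 8 one-hour windows with total 50 arrivals

Gamma–Poisson conjugacy: posterior shape = α + Σxᵢ, posterior rate = β + n.
Matching: Σxᵢ = 74 − 24 = 50 and n = 22 − 14 = 8.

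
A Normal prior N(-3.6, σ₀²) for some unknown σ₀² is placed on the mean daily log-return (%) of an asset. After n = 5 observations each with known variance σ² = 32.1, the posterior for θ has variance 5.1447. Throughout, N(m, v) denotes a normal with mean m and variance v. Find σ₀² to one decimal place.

σ₀² = 25.9

For the Normal–Normal model with known σ², precisions add: τ_n = τ₀ + n/σ².
So 1/σ₀² = 1/5.1447 − 5/32.1 = 0.194375 − 0.155763 = 0.038612.
Hence σ₀² = 1/0.038612 ≈ 25.9.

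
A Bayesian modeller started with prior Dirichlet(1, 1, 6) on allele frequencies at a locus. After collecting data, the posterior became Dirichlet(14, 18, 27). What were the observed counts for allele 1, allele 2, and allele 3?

counts (13, 17, 21)

For a Dirichlet(α) prior with multinomial counts c, the posterior is Dirichlet(α + c) componentwise.
Counts are posterior − prior componentwise: 14−1=13, 18−1=17, 27−6=21.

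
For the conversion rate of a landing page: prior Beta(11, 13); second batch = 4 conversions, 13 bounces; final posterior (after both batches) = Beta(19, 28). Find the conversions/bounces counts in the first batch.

4 conversions and 2 bounces

Sequential conjugate updates are equivalent to a single update on the pooled data, so total successes = posterior α − prior α and total failures = posterior β − prior β.
Total across both batches: 19−11=8 conversions, 28−13=15 bounces.
Subtract the second batch: 8−4=4 conversions and 15−13=2 bounces.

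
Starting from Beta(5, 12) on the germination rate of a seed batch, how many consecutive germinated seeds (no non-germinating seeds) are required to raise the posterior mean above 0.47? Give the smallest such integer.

k = 6

After k germinated seeds and 0 non-germinating seeds the posterior is Beta(5+k, 12), with mean (5+k)/(5+12+k).
Set (5+k)/(17+k) > 0.47 and solve: k > (0.47·17 − 5)/(1 − 0.47) = 5.642.
The smallest integer exceeding 5.642 is 6.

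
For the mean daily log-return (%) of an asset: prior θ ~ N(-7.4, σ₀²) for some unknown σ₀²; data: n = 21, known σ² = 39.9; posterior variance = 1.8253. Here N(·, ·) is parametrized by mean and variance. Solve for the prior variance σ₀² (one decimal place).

For the Normal–Normal model with known σ², precisions add: τ_n = τ₀ + n/σ².
So 1/σ₀² = 1/1.8253 − 21/39.9 = 0.547855 − 0.526316 = 0.021539.
Hence σ₀² = 1/0.021539 ≈ 46.4.

σ₀² = 46.4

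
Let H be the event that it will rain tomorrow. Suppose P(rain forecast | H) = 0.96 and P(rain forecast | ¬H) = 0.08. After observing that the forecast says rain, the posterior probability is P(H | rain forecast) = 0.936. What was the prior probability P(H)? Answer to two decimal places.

P(H) = 0.55

Bayes' rule in odds form gives O(H|E) = O(H)·[P(E|H)/P(E|¬H)], hence O(H) = O(H|E)/LR.
Posterior odds = 0.936/(1−0.936) = 14.6250. LR = 0.96/0.08 = 12.0000.
Prior odds = 14.6250/12.0000 = 1.2188, so P(H) = 1.2188/(1+1.2188) ≈ 0.55.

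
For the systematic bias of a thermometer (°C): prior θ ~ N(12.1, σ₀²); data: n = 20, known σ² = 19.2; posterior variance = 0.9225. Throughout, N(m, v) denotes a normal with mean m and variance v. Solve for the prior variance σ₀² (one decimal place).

Posterior precision equals prior precision plus data precision: 1/σ_n² = 1/σ₀² + n/σ².
So 1/σ₀² = 1/0.9225 − 20/19.2 = 1.084011 − 1.041667 = 0.042344.
Hence σ₀² = 1/0.042344 ≈ 23.6.

σ₀² = 23.6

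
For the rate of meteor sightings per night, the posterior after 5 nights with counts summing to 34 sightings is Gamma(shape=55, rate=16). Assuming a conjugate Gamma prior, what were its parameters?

Gamma–Poisson conjugacy: posterior shape = α + Σxᵢ, posterior rate = β + n.
So α = 55 − 34 = 21 and β = 16 − 5 = 11.

Gamma(shape=21, rate=11)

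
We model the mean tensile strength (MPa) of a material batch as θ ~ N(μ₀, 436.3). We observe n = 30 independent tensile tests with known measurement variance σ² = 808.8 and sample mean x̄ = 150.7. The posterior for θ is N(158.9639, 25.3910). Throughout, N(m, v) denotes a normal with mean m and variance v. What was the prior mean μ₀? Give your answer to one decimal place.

With known observation variance, the Normal–Normal posterior has precision τ_n = τ₀ + n/σ² and mean μ_n = (τ₀μ₀ + (n/σ²)x̄)/τ_n.
Here τ₀ = 1/436.3 = 0.002292 and τ_data = 30/808.8 = 0.037092, so τ_n = 0.039384.
Rearranging for μ₀: μ₀ = (μ_n·τ_n − τ_data·x̄)/τ₀ = (158.9639·0.039384 − 0.037092·150.7) / 0.002292 = 0.670870/0.002292 ≈ 292.7.

μ₀ = 292.7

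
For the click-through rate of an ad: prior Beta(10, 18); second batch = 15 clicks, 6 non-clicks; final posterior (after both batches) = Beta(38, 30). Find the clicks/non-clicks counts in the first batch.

Sequential conjugate updates are equivalent to a single update on the pooled data, so total successes = posterior α − prior α and total failures = posterior β − prior β.
Total across both batches: 38−10=28 clicks, 30−18=12 non-clicks.
Subtract the second batch: 28−15=13 clicks and 12−6=6 non-clicks.

13 clicks and 6 non-clicks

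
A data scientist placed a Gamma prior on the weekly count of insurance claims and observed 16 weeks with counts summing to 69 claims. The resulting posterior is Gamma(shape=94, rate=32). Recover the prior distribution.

Gamma(shape=25, rate=16)

A Gamma(α, β) prior (rate parametrization) on a Poisson rate with n observations summing to S gives posterior Gamma(α+S, β+n).
So α = 94 − 69 = 25 and β = 32 − 16 = 16.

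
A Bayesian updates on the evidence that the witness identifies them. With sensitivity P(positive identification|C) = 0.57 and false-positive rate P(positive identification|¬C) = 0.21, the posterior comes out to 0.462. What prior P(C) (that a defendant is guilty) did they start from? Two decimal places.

Bayes' rule in odds form gives O(C|E) = O(C)·[P(E|C)/P(E|¬C)], hence O(C) = O(C|E)/LR.
Posterior odds = 0.462/(1−0.462) = 0.8587. LR = 0.57/0.21 = 2.7143.
Prior odds = 0.8587/2.7143 = 0.3164, so P(C) = 0.3164/(1+0.3164) ≈ 0.24.

P(C) = 0.24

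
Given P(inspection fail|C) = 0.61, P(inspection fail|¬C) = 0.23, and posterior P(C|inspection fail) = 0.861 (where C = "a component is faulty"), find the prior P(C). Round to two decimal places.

P(C) = 0.70

In odds form, posterior odds = prior odds × likelihood ratio, so prior odds = posterior odds ÷ LR.
Posterior odds = 0.861/(1−0.861) = 6.1942. LR = 0.61/0.23 = 2.6522.
Prior odds = 6.1942/2.6522 = 2.3355, so P(C) = 2.3355/(1+2.3355) ≈ 0.70.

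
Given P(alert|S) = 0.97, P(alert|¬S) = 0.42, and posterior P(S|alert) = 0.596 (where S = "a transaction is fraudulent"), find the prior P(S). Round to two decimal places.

In odds form, posterior odds = prior odds × likelihood ratio, so prior odds = posterior odds ÷ LR.
Posterior odds = 0.596/(1−0.596) = 1.4752. LR = 0.97/0.42 = 2.3095.
Prior odds = 1.4752/2.3095 = 0.6388, so P(S) = 0.6388/(1+0.6388) ≈ 0.39.

P(S) = 0.39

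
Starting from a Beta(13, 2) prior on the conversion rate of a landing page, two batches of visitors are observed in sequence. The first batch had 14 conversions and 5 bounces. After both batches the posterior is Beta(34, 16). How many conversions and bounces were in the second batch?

Because Beta–binomial updating is additive in the counts, the combined data contributed (α_post−α_prior, β_post−β_prior) successes and failures.
Total across both batches: 34−13=21 conversions, 16−2=14 bounces.
Subtract the first batch: 21−14=7 conversions and 14−5=9 bounces.

7 conversions and 9 bounces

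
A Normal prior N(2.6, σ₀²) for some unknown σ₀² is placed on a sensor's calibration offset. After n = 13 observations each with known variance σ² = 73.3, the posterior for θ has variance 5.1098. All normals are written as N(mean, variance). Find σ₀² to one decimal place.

σ₀² = 54.5

Posterior precision equals prior precision plus data precision: 1/σ_n² = 1/σ₀² + n/σ².
So 1/σ₀² = 1/5.1098 − 13/73.3 = 0.195702 − 0.177353 = 0.018349.
Hence σ₀² = 1/0.018349 ≈ 54.5.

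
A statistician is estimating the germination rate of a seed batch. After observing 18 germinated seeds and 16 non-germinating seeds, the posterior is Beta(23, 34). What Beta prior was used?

Beta(5, 18)

Under Beta–binomial conjugacy the posterior parameters are (a+s, b+f).
Subtract the data counts: 23−18=5, 34−16=18.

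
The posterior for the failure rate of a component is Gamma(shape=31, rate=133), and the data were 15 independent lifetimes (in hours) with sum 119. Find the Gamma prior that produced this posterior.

For an exponential likelihood with a Gamma(α, β) prior on the rate, n observations with total T give posterior Gamma(α+n, β+T).
So α = 31 − 15 = 16 and β = 133 − 119 = 14.

Gamma(shape=16, rate=14)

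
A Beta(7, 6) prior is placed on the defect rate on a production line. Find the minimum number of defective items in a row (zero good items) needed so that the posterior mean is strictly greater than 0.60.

k = 3

After k defective items and 0 good items the posterior is Beta(7+k, 6), with mean (7+k)/(7+6+k).
Set (7+k)/(13+k) > 0.60 and solve: k > (0.60·13 − 7)/(1 − 0.60) = 2.000.
The smallest integer exceeding 2.000 is 3.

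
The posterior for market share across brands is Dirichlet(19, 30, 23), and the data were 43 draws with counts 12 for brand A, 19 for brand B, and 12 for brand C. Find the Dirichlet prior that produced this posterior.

For a Dirichlet(α) prior with multinomial counts c, the posterior is Dirichlet(α + c) componentwise.
Subtract each count from the matching posterior parameter: 19−12=7, 30−19=11, 23−12=11.

Dirichlet(7, 11, 11)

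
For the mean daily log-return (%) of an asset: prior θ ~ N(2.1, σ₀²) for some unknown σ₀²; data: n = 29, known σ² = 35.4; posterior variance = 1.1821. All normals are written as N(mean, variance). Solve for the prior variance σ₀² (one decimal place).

σ₀² = 37.4

For the Normal–Normal model with known σ², precisions add: τ_n = τ₀ + n/σ².
So 1/σ₀² = 1/1.1821 − 29/35.4 = 0.845952 − 0.819209 = 0.026743.
Hence σ₀² = 1/0.026743 ≈ 37.4.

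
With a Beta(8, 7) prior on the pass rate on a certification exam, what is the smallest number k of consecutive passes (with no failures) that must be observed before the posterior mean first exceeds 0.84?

k = 29

After k passes and 0 failures the posterior is Beta(8+k, 7), with mean (8+k)/(8+7+k).
Set (8+k)/(15+k) > 0.84 and solve: k > (0.84·15 − 8)/(1 − 0.84) = 28.750.
The smallest integer exceeding 28.750 is 29.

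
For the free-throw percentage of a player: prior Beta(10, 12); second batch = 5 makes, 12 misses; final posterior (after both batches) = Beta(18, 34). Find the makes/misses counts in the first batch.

3 makes and 10 misses

Sequential conjugate updates are equivalent to a single update on the pooled data, so total successes = posterior α − prior α and total failures = posterior β − prior β.
Total across both batches: 18−10=8 makes, 34−12=22 misses.
Subtract the second batch: 8−5=3 makes and 22−12=10 misses.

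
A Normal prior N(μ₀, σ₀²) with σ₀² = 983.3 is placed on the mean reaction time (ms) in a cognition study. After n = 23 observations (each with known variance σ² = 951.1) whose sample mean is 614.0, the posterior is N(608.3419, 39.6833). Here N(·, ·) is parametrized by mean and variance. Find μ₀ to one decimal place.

μ₀ = 473.8

With known observation variance, the Normal–Normal posterior has precision τ_n = τ₀ + n/σ² and mean μ_n = (τ₀μ₀ + (n/σ²)x̄)/τ_n.
Here τ₀ = 1/983.3 = 0.001017 and τ_data = 23/951.1 = 0.024183, so τ_n = 0.025200.
Rearranging for μ₀: μ₀ = (μ_n·τ_n − τ_data·x̄)/τ₀ = (608.3419·0.025200 − 0.024183·614.0) / 0.001017 = 0.481854/0.001017 ≈ 473.8.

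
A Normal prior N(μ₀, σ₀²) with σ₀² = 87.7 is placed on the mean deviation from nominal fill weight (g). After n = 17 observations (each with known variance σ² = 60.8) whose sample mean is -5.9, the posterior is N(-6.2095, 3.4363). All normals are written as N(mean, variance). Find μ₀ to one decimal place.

With known observation variance, the Normal–Normal posterior has precision τ_n = τ₀ + n/σ² and mean μ_n = (τ₀μ₀ + (n/σ²)x̄)/τ_n.
Here τ₀ = 1/87.7 = 0.011403 and τ_data = 17/60.8 = 0.279605, so τ_n = 0.291008.
Rearranging for μ₀: μ₀ = (μ_n·τ_n − τ_data·x̄)/τ₀ = (-6.2095·0.291008 − 0.279605·-5.9) / 0.011403 = -0.157345/0.011403 ≈ -13.8.

μ₀ = -13.8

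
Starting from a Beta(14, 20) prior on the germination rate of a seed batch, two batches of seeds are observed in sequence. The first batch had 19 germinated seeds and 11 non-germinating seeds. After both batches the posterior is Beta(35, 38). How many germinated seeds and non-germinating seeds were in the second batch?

2 germinated seeds and 7 non-germinating seeds

Because Beta–binomial updating is additive in the counts, the combined data contributed (α_post−α_prior, β_post−β_prior) successes and failures.
Total across both batches: 35−14=21 germinated seeds, 38−20=18 non-germinating seeds.
Subtract the first batch: 21−19=2 germinated seeds and 18−11=7 non-germinating seeds.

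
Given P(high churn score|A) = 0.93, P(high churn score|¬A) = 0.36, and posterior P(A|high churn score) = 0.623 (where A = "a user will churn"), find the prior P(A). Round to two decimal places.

Bayes' rule in odds form gives O(A|E) = O(A)·[P(E|A)/P(E|¬A)], hence O(A) = O(A|E)/LR.
Posterior odds = 0.623/(1−0.623) = 1.6525. LR = 0.93/0.36 = 2.5833.
Prior odds = 1.6525/2.5833 = 0.6397, so P(A) = 0.6397/(1+0.6397) ≈ 0.39.

P(A) = 0.39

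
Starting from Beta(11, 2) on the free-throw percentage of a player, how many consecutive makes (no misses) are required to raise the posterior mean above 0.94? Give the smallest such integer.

k = 21

After k makes and 0 misses the posterior is Beta(11+k, 2), with mean (11+k)/(11+2+k).
Set (11+k)/(13+k) > 0.94 and solve: k > (0.94·13 − 11)/(1 − 0.94) = 20.333.
The smallest integer exceeding 20.333 is 21.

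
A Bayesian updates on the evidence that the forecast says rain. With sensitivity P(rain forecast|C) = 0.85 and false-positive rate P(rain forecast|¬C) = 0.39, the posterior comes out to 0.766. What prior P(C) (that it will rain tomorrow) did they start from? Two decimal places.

P(C) = 0.60

In odds form, posterior odds = prior odds × likelihood ratio, so prior odds = posterior odds ÷ LR.
Posterior odds = 0.766/(1−0.766) = 3.2735. LR = 0.85/0.39 = 2.1795.
Prior odds = 3.2735/2.1795 = 1.5019, so P(C) = 1.5019/(1+1.5019) ≈ 0.60.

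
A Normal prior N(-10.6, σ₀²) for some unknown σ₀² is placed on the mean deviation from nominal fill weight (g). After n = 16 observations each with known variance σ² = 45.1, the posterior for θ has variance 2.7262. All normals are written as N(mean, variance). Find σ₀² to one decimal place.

For the Normal–Normal model with known σ², precisions add: τ_n = τ₀ + n/σ².
So 1/σ₀² = 1/2.7262 − 16/45.1 = 0.366811 − 0.354767 = 0.012044.
Hence σ₀² = 1/0.012044 ≈ 83.0.

σ₀² = 83.0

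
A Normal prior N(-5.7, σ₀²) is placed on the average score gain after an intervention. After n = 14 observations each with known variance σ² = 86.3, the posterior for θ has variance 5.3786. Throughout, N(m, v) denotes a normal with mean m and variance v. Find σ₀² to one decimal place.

Posterior precision equals prior precision plus data precision: 1/σ_n² = 1/σ₀² + n/σ².
So 1/σ₀² = 1/5.3786 − 14/86.3 = 0.185922 − 0.162225 = 0.023697.
Hence σ₀² = 1/0.023697 ≈ 42.2.

σ₀² = 42.2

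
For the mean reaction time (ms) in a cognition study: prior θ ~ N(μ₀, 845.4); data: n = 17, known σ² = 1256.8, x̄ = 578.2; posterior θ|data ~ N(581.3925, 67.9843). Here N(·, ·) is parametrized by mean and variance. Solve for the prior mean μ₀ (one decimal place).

With known observation variance, the Normal–Normal posterior has precision τ_n = τ₀ + n/σ² and mean μ_n = (τ₀μ₀ + (n/σ²)x̄)/τ_n.
Here τ₀ = 1/845.4 = 0.001183 and τ_data = 17/1256.8 = 0.013526, so τ_n = 0.014709.
Rearranging for μ₀: μ₀ = (μ_n·τ_n − τ_data·x̄)/τ₀ = (581.3925·0.014709 − 0.013526·578.2) / 0.001183 = 0.730969/0.001183 ≈ 617.9.

μ₀ = 617.9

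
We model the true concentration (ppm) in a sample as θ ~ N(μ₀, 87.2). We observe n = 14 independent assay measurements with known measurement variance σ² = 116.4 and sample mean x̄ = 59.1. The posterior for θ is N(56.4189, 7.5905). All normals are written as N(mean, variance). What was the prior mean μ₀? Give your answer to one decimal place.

μ₀ = 28.3

The posterior mean is a precision-weighted average: μ_n = (τ₀μ₀ + τ_data·x̄)/(τ₀+τ_data), with τ₀=1/σ₀² and τ_data=n/σ².
Here τ₀ = 1/87.2 = 0.011468 and τ_data = 14/116.4 = 0.120275, so τ_n = 0.131743.
Rearranging for μ₀: μ₀ = (μ_n·τ_n − τ_data·x̄)/τ₀ = (56.4189·0.131743 − 0.120275·59.1) / 0.011468 = 0.324543/0.011468 ≈ 28.3.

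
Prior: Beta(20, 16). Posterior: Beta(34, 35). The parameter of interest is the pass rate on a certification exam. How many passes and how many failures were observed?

Beta is conjugate to the binomial likelihood: posterior = Beta(α+s, β+f).
So s = 34 − 20 = 14 and f = 35 − 16 = 19.

14 passes and 19 failures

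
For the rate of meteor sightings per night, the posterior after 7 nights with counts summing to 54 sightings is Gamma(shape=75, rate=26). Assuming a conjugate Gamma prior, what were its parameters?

Gamma(shape=21, rate=19)

A Gamma(α, β) prior (rate parametrization) on a Poisson rate with n observations summing to S gives posterior Gamma(α+S, β+n).
So α = 75 − 54 = 21 and β = 26 − 7 = 19.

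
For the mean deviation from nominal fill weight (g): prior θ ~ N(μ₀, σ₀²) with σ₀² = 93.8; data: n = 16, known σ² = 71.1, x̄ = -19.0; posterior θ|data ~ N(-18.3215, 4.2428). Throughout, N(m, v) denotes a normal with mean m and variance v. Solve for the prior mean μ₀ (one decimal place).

μ₀ = -4.0

The posterior mean is a precision-weighted average: μ_n = (τ₀μ₀ + τ_data·x̄)/(τ₀+τ_data), with τ₀=1/σ₀² and τ_data=n/σ².
Here τ₀ = 1/93.8 = 0.010661 and τ_data = 16/71.1 = 0.225035, so τ_n = 0.235696.
Rearranging for μ₀: μ₀ = (μ_n·τ_n − τ_data·x̄)/τ₀ = (-18.3215·0.235696 − 0.225035·-19.0) / 0.010661 = -0.042639/0.010661 ≈ -4.0.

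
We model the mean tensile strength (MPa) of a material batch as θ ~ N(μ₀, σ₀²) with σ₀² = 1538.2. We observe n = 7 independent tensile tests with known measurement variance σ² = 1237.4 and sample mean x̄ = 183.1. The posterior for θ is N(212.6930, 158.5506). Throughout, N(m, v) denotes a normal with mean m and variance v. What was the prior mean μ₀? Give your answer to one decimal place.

μ₀ = 470.2

The posterior mean is a precision-weighted average: μ_n = (τ₀μ₀ + τ_data·x̄)/(τ₀+τ_data), with τ₀=1/σ₀² and τ_data=n/σ².
Here τ₀ = 1/1538.2 = 0.000650 and τ_data = 7/1237.4 = 0.005657, so τ_n = 0.006307.
Rearranging for μ₀: μ₀ = (μ_n·τ_n − τ_data·x̄)/τ₀ = (212.6930·0.006307 − 0.005657·183.1) / 0.000650 = 0.305658/0.000650 ≈ 470.2.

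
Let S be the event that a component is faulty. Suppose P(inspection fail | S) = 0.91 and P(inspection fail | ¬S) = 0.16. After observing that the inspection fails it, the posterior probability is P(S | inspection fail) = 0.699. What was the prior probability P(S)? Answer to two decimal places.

In odds form, posterior odds = prior odds × likelihood ratio, so prior odds = posterior odds ÷ LR.
Posterior odds = 0.699/(1−0.699) = 2.3223. LR = 0.91/0.16 = 5.6875.
Prior odds = 2.3223/5.6875 = 0.4083, so P(S) = 0.4083/(1+0.4083) ≈ 0.29.

P(S) = 0.29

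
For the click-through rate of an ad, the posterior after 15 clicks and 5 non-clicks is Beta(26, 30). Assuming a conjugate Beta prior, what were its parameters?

Beta(11, 25)

A Beta(α, β) prior with s successes and f failures in binomial data gives a Beta(α+s, β+f) posterior.
So α = 26 − 15 = 11 and β = 30 − 5 = 25.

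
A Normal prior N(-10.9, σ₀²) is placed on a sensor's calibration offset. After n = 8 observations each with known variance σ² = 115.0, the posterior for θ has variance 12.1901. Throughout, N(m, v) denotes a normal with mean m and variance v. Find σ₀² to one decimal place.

σ₀² = 80.2

For the Normal–Normal model with known σ², precisions add: τ_n = τ₀ + n/σ².
So 1/σ₀² = 1/12.1901 − 8/115.0 = 0.082034 − 0.069565 = 0.012469.
Hence σ₀² = 1/0.012469 ≈ 80.2.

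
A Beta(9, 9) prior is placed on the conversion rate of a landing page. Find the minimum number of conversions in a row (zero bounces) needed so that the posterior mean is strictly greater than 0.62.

After k conversions and 0 bounces the posterior is Beta(9+k, 9), with mean (9+k)/(9+9+k).
Set (9+k)/(18+k) > 0.62 and solve: k > (0.62·18 − 9)/(1 − 0.62) = 5.684.
The smallest integer exceeding 5.684 is 6.

k = 6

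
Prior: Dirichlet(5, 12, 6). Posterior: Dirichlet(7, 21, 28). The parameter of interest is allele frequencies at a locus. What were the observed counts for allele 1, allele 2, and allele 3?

For a Dirichlet(α) prior with multinomial counts c, the posterior is Dirichlet(α + c) componentwise.
Counts are posterior − prior componentwise: 7−5=2, 21−12=9, 28−6=22.

counts (2, 9, 22)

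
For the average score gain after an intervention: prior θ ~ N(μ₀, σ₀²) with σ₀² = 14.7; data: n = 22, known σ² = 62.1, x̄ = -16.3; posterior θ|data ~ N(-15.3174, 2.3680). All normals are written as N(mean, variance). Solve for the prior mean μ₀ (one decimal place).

μ₀ = -10.2

With known observation variance, the Normal–Normal posterior has precision τ_n = τ₀ + n/σ² and mean μ_n = (τ₀μ₀ + (n/σ²)x̄)/τ_n.
Here τ₀ = 1/14.7 = 0.068027 and τ_data = 22/62.1 = 0.354267, so τ_n = 0.422294.
Rearranging for μ₀: μ₀ = (μ_n·τ_n − τ_data·x̄)/τ₀ = (-15.3174·0.422294 − 0.354267·-16.3) / 0.068027 = -0.693894/0.068027 ≈ -10.2.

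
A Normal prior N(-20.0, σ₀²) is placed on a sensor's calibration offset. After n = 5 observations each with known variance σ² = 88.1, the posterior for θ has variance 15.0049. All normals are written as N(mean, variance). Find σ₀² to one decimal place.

σ₀² = 101.1

For the Normal–Normal model with known σ², precisions add: τ_n = τ₀ + n/σ².
So 1/σ₀² = 1/15.0049 − 5/88.1 = 0.066645 − 0.056754 = 0.009891.
Hence σ₀² = 1/0.009891 ≈ 101.1.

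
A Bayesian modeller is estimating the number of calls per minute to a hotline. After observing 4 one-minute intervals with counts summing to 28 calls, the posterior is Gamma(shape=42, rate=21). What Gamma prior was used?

Gamma(shape=14, rate=17)

A Gamma(α, β) prior (rate parametrization) on a Poisson rate with n observations summing to S gives posterior Gamma(α+S, β+n).
So α = 42 − 28 = 14 and β = 21 − 4 = 17.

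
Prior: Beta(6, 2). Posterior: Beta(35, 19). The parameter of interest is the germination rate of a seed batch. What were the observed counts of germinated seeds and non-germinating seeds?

29 germinated seeds and 17 non-germinating seeds

Under Beta–binomial conjugacy the posterior parameters are (α+s, β+f).
Match parameters: s=35−6=29, f=19−2=17.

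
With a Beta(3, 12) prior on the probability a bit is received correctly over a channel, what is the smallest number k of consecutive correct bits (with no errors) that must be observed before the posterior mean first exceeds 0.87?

After k correct bits and 0 errors the posterior is Beta(3+k, 12), with mean (3+k)/(3+12+k).
Set (3+k)/(15+k) > 0.87 and solve: k > (0.87·15 − 3)/(1 − 0.87) = 77.308.
The smallest integer exceeding 77.308 is 78, and checking k=78: (81)/(93) = 0.8710 > 0.87.

k = 78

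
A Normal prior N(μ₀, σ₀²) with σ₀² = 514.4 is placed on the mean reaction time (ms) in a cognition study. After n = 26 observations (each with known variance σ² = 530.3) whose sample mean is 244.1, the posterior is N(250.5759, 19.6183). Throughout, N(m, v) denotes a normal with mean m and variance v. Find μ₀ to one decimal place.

μ₀ = 413.9

The posterior mean is a precision-weighted average: μ_n = (τ₀μ₀ + τ_data·x̄)/(τ₀+τ_data), with τ₀=1/σ₀² and τ_data=n/σ².
Here τ₀ = 1/514.4 = 0.001944 and τ_data = 26/530.3 = 0.049029, so τ_n = 0.050973.
Rearranging for μ₀: μ₀ = (μ_n·τ_n − τ_data·x̄)/τ₀ = (250.5759·0.050973 − 0.049029·244.1) / 0.001944 = 0.804626/0.001944 ≈ 413.9.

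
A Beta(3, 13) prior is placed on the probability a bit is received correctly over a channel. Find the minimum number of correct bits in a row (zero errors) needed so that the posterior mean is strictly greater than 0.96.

After k correct bits and 0 errors the posterior is Beta(3+k, 13), with mean (3+k)/(3+13+k).
Set (3+k)/(16+k) > 0.96 and solve: k > (0.96·16 − 3)/(1 − 0.96) = 309.000.
The smallest integer exceeding 309.000 is 310.

k = 310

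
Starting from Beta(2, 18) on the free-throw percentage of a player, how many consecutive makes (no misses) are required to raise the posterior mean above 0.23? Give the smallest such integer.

k = 4

After k makes and 0 misses the posterior is Beta(2+k, 18), with mean (2+k)/(2+18+k).
Set (2+k)/(20+k) > 0.23 and solve: k > (0.23·20 − 2)/(1 − 0.23) = 3.377.
The smallest integer exceeding 3.377 is 4, and checking k=4: (6)/(24) = 0.2500 > 0.23.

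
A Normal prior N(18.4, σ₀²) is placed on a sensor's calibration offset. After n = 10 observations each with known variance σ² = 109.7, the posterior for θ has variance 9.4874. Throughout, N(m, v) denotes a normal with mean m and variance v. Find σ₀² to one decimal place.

For the Normal–Normal model with known σ², precisions add: τ_n = τ₀ + n/σ².
So 1/σ₀² = 1/9.4874 − 10/109.7 = 0.105403 − 0.091158 = 0.014245.
Hence σ₀² = 1/0.014245 ≈ 70.2.

σ₀² = 70.2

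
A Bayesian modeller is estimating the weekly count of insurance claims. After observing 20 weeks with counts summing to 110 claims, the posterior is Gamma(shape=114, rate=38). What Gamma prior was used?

Gamma(shape=4, rate=18)

Gamma–Poisson conjugacy: posterior shape = α + Σxᵢ, posterior rate = β + n.
So α = 114 − 110 = 4 and β = 38 − 20 = 18.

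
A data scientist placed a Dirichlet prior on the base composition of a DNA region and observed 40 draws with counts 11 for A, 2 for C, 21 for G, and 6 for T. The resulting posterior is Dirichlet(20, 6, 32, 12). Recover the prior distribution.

For a Dirichlet(α) prior with multinomial counts c, the posterior is Dirichlet(α + c) componentwise.
Subtract each count from the matching posterior parameter: 20−11=9, 6−2=4, 32−21=11, 12−6=6.

Dirichlet(9, 4, 11, 6)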